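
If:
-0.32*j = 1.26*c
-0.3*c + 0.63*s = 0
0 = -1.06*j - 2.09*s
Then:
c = 0.00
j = 0.00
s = 0.00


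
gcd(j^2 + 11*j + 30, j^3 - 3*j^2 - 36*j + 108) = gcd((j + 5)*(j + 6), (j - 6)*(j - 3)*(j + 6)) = j + 6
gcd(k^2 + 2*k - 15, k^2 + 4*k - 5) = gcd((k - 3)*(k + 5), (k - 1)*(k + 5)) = k + 5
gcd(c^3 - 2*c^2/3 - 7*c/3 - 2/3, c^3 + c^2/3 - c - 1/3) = c^2 + 4*c/3 + 1/3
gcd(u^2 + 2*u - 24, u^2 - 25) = 1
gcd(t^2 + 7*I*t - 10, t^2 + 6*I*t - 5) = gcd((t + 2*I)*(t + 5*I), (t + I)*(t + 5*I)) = t + 5*I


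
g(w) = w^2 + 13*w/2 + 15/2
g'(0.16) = 6.82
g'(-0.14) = 6.22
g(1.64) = 20.85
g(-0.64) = 3.75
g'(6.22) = 18.94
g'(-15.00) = -23.50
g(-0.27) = 5.82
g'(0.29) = 7.08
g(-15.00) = 135.00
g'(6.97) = 20.44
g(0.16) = 8.57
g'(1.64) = 9.78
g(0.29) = 9.47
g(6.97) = 101.39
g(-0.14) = 6.61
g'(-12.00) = -17.50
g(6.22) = 86.62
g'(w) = 2*w + 13/2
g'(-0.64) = 5.22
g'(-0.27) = 5.96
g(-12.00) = 73.50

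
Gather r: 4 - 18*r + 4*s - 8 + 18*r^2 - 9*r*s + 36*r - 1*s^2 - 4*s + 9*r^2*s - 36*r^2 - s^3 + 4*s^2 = r^2*(9*s - 18) + r*(18 - 9*s) - s^3 + 3*s^2 - 4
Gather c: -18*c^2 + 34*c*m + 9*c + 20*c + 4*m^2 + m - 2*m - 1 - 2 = -18*c^2 + c*(34*m + 29) + 4*m^2 - m - 3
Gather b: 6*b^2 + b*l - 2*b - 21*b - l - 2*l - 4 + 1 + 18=6*b^2 + b*(l - 23) - 3*l + 15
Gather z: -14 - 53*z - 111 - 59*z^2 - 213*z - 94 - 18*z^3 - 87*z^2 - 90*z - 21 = -18*z^3 - 146*z^2 - 356*z - 240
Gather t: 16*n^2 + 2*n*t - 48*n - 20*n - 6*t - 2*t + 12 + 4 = 16*n^2 - 68*n + t*(2*n - 8) + 16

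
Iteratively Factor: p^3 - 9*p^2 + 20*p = (p - 5)*(p^2 - 4*p) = (p - 5)*(p - 4)*(p)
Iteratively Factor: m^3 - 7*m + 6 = (m - 2)*(m^2 + 2*m - 3) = (m - 2)*(m - 1)*(m + 3)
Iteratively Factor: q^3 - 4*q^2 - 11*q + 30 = (q - 2)*(q^2 - 2*q - 15) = (q - 5)*(q - 2)*(q + 3)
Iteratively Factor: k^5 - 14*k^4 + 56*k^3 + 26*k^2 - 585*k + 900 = (k - 5)*(k^4 - 9*k^3 + 11*k^2 + 81*k - 180) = (k - 5)*(k + 3)*(k^3 - 12*k^2 + 47*k - 60) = (k - 5)*(k - 4)*(k + 3)*(k^2 - 8*k + 15) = (k - 5)^2*(k - 4)*(k + 3)*(k - 3)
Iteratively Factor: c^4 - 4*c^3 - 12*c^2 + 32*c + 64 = (c - 4)*(c^3 - 12*c - 16) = (c - 4)*(c + 2)*(c^2 - 2*c - 8) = (c - 4)^2*(c + 2)*(c + 2)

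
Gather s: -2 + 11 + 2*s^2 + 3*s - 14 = 2*s^2 + 3*s - 5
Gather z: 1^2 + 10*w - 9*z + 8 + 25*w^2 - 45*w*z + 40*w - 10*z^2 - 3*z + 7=25*w^2 + 50*w - 10*z^2 + z*(-45*w - 12) + 16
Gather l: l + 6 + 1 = l + 7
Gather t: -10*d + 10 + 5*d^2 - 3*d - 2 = 5*d^2 - 13*d + 8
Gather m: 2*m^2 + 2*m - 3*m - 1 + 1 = 2*m^2 - m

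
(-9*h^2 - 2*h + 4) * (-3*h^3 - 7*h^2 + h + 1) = 27*h^5 + 69*h^4 - 7*h^3 - 39*h^2 + 2*h + 4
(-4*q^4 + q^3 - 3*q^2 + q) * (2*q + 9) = -8*q^5 - 34*q^4 + 3*q^3 - 25*q^2 + 9*q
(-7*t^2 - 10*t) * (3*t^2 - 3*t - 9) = -21*t^4 - 9*t^3 + 93*t^2 + 90*t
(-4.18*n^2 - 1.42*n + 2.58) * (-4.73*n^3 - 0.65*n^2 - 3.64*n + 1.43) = 19.7714*n^5 + 9.4336*n^4 + 3.9348*n^3 - 2.4856*n^2 - 11.4218*n + 3.6894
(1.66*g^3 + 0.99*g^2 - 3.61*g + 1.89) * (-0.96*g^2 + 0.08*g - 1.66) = -1.5936*g^5 - 0.8176*g^4 + 0.7892*g^3 - 3.7466*g^2 + 6.1438*g - 3.1374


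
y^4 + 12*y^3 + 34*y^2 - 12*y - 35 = (y - 1)*(y + 1)*(y + 5)*(y + 7)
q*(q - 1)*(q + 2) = q^3 + q^2 - 2*q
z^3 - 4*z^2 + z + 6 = (z - 3)*(z - 2)*(z + 1)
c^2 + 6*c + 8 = (c + 2)*(c + 4)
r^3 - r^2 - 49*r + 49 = (r - 7)*(r - 1)*(r + 7)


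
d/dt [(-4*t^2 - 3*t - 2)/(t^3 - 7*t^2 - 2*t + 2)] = (4*t^4 + 6*t^3 - 7*t^2 - 44*t - 10)/(t^6 - 14*t^5 + 45*t^4 + 32*t^3 - 24*t^2 - 8*t + 4)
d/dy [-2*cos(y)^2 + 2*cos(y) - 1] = -2*sin(y) + 2*sin(2*y)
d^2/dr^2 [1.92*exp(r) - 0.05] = 1.92*exp(r)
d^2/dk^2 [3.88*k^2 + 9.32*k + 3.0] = 7.76000000000000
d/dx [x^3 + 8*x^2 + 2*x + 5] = 3*x^2 + 16*x + 2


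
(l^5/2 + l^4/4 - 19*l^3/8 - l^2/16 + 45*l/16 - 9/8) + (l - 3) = l^5/2 + l^4/4 - 19*l^3/8 - l^2/16 + 61*l/16 - 33/8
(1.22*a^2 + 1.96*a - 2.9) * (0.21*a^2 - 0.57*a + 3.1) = 0.2562*a^4 - 0.2838*a^3 + 2.0558*a^2 + 7.729*a - 8.99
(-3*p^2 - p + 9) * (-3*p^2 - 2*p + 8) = 9*p^4 + 9*p^3 - 49*p^2 - 26*p + 72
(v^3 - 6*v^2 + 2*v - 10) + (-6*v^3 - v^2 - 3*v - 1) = -5*v^3 - 7*v^2 - v - 11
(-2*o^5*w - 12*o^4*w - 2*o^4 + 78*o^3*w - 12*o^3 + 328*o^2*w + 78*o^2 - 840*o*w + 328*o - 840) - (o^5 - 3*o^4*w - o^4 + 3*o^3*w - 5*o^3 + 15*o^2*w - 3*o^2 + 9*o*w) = -2*o^5*w - o^5 - 9*o^4*w - o^4 + 75*o^3*w - 7*o^3 + 313*o^2*w + 81*o^2 - 849*o*w + 328*o - 840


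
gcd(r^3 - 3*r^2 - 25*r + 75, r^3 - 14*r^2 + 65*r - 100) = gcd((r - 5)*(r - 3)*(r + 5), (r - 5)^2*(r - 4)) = r - 5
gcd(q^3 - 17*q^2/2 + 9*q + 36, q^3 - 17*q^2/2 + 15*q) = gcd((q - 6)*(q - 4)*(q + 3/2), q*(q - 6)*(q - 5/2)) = q - 6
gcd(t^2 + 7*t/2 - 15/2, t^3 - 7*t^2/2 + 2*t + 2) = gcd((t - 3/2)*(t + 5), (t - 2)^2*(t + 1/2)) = 1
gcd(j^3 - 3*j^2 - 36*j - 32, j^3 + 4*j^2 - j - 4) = j^2 + 5*j + 4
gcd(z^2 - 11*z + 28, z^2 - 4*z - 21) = z - 7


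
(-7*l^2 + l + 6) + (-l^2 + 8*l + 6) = -8*l^2 + 9*l + 12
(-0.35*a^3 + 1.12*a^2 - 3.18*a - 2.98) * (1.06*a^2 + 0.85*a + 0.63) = -0.371*a^5 + 0.8897*a^4 - 2.6393*a^3 - 5.1562*a^2 - 4.5364*a - 1.8774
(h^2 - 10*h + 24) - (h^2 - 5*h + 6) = 18 - 5*h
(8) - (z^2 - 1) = 9 - z^2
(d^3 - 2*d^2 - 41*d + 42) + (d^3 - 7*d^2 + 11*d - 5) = 2*d^3 - 9*d^2 - 30*d + 37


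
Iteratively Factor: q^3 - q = (q)*(q^2 - 1) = q*(q - 1)*(q + 1)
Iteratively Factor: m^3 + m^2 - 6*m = (m - 2)*(m^2 + 3*m) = (m - 2)*(m + 3)*(m)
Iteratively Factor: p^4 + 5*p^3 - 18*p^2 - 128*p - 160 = (p + 4)*(p^3 + p^2 - 22*p - 40) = (p + 2)*(p + 4)*(p^2 - p - 20) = (p + 2)*(p + 4)^2*(p - 5)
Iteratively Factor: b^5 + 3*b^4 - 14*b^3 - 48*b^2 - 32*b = (b - 4)*(b^4 + 7*b^3 + 14*b^2 + 8*b) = (b - 4)*(b + 2)*(b^3 + 5*b^2 + 4*b) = b*(b - 4)*(b + 2)*(b^2 + 5*b + 4) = b*(b - 4)*(b + 2)*(b + 4)*(b + 1)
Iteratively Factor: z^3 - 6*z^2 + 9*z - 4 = (z - 1)*(z^2 - 5*z + 4) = (z - 1)^2*(z - 4)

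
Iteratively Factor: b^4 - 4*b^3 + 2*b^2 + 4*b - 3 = (b - 1)*(b^3 - 3*b^2 - b + 3) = (b - 3)*(b - 1)*(b^2 - 1) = (b - 3)*(b - 1)*(b + 1)*(b - 1)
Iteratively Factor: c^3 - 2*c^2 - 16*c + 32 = (c - 4)*(c^2 + 2*c - 8) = (c - 4)*(c + 4)*(c - 2)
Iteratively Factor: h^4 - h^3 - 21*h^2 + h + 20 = (h - 1)*(h^3 - 21*h - 20) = (h - 5)*(h - 1)*(h^2 + 5*h + 4) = (h - 5)*(h - 1)*(h + 1)*(h + 4)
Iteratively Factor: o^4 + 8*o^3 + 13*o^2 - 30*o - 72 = (o - 2)*(o^3 + 10*o^2 + 33*o + 36) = (o - 2)*(o + 3)*(o^2 + 7*o + 12) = (o - 2)*(o + 3)^2*(o + 4)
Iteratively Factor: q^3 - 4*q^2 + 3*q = (q)*(q^2 - 4*q + 3) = q*(q - 3)*(q - 1)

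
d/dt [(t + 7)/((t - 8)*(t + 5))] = (-t^2 - 14*t - 19)/(t^4 - 6*t^3 - 71*t^2 + 240*t + 1600)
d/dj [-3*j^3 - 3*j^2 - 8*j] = -9*j^2 - 6*j - 8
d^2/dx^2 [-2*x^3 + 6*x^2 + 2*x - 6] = 12 - 12*x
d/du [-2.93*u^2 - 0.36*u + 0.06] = -5.86*u - 0.36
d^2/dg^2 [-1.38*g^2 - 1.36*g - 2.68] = -2.76000000000000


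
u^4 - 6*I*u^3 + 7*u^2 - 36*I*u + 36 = (u - 6*I)*(u - 3*I)*(u + I)*(u + 2*I)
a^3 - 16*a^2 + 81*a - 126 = (a - 7)*(a - 6)*(a - 3)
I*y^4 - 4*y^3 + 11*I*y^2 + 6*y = y*(y - I)*(y + 6*I)*(I*y + 1)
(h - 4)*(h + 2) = h^2 - 2*h - 8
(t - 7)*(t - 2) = t^2 - 9*t + 14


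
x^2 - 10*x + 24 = (x - 6)*(x - 4)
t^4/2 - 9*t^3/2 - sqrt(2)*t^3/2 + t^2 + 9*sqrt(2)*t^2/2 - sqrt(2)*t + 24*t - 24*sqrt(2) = (t/2 + 1)*(t - 8)*(t - 3)*(t - sqrt(2))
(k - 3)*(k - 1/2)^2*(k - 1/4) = k^4 - 17*k^3/4 + 17*k^2/4 - 25*k/16 + 3/16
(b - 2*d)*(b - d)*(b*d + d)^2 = b^4*d^2 - 3*b^3*d^3 + 2*b^3*d^2 + 2*b^2*d^4 - 6*b^2*d^3 + b^2*d^2 + 4*b*d^4 - 3*b*d^3 + 2*d^4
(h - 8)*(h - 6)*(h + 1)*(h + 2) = h^4 - 11*h^3 + 8*h^2 + 116*h + 96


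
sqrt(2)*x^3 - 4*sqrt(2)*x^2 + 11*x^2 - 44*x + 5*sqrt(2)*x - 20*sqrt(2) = (x - 4)*(x + 5*sqrt(2))*(sqrt(2)*x + 1)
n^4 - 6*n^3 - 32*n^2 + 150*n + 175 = (n - 7)*(n - 5)*(n + 1)*(n + 5)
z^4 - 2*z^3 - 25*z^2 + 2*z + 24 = (z - 6)*(z - 1)*(z + 1)*(z + 4)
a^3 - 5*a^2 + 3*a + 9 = (a - 3)^2*(a + 1)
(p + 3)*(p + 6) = p^2 + 9*p + 18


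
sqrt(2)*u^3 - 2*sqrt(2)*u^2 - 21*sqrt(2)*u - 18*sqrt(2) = (u - 6)*(u + 3)*(sqrt(2)*u + sqrt(2))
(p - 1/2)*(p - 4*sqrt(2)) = p^2 - 4*sqrt(2)*p - p/2 + 2*sqrt(2)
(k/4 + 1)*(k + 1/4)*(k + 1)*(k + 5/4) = k^4/4 + 13*k^3/8 + 189*k^2/64 + 121*k/64 + 5/16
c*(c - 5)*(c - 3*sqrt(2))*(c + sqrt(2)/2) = c^4 - 5*c^3 - 5*sqrt(2)*c^3/2 - 3*c^2 + 25*sqrt(2)*c^2/2 + 15*c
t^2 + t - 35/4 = (t - 5/2)*(t + 7/2)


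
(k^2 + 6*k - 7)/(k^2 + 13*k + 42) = (k - 1)/(k + 6)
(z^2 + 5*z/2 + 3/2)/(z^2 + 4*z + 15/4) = 2*(z + 1)/(2*z + 5)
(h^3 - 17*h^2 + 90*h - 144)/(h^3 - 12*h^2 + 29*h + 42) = (h^2 - 11*h + 24)/(h^2 - 6*h - 7)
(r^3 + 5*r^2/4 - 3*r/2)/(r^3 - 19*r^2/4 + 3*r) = (r + 2)/(r - 4)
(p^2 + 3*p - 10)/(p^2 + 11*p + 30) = (p - 2)/(p + 6)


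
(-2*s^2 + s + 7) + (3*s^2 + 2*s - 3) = s^2 + 3*s + 4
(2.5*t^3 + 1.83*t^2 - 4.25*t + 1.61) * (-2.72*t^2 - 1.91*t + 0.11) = -6.8*t^5 - 9.7526*t^4 + 8.3397*t^3 + 3.9396*t^2 - 3.5426*t + 0.1771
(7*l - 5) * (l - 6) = 7*l^2 - 47*l + 30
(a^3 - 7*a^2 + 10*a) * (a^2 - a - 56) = a^5 - 8*a^4 - 39*a^3 + 382*a^2 - 560*a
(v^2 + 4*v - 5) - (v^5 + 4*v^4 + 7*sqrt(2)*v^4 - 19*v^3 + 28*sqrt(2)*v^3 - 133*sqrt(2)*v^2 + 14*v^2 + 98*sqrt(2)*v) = -v^5 - 7*sqrt(2)*v^4 - 4*v^4 - 28*sqrt(2)*v^3 + 19*v^3 - 13*v^2 + 133*sqrt(2)*v^2 - 98*sqrt(2)*v + 4*v - 5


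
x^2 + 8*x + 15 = (x + 3)*(x + 5)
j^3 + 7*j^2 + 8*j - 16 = (j - 1)*(j + 4)^2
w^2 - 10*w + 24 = (w - 6)*(w - 4)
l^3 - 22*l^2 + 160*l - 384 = (l - 8)^2*(l - 6)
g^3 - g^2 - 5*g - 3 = (g - 3)*(g + 1)^2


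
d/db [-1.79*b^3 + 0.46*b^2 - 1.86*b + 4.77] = -5.37*b^2 + 0.92*b - 1.86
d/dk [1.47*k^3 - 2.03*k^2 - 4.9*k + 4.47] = 4.41*k^2 - 4.06*k - 4.9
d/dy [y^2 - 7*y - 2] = 2*y - 7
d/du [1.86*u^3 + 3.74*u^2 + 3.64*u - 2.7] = 5.58*u^2 + 7.48*u + 3.64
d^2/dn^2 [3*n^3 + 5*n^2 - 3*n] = 18*n + 10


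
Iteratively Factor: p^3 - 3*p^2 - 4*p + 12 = (p + 2)*(p^2 - 5*p + 6) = (p - 3)*(p + 2)*(p - 2)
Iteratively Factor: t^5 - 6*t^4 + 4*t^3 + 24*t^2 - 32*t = (t + 2)*(t^4 - 8*t^3 + 20*t^2 - 16*t) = t*(t + 2)*(t^3 - 8*t^2 + 20*t - 16) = t*(t - 4)*(t + 2)*(t^2 - 4*t + 4) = t*(t - 4)*(t - 2)*(t + 2)*(t - 2)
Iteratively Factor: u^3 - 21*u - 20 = (u - 5)*(u^2 + 5*u + 4) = (u - 5)*(u + 1)*(u + 4)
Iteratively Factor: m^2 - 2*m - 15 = (m - 5)*(m + 3)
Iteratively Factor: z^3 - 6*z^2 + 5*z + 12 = (z + 1)*(z^2 - 7*z + 12) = (z - 4)*(z + 1)*(z - 3)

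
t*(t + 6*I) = t^2 + 6*I*t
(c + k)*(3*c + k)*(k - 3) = 3*c^2*k - 9*c^2 + 4*c*k^2 - 12*c*k + k^3 - 3*k^2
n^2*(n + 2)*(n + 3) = n^4 + 5*n^3 + 6*n^2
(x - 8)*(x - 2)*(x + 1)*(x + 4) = x^4 - 5*x^3 - 30*x^2 + 40*x + 64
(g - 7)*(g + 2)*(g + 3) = g^3 - 2*g^2 - 29*g - 42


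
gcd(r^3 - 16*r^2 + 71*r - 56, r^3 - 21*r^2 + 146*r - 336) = r^2 - 15*r + 56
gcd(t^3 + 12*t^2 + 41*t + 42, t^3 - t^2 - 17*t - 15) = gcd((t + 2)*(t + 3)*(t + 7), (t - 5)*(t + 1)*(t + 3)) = t + 3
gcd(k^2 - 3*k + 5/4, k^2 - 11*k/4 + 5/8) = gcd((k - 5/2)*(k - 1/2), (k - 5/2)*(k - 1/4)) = k - 5/2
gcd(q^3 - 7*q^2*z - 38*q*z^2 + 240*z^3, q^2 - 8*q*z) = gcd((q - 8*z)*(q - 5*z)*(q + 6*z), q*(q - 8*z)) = -q + 8*z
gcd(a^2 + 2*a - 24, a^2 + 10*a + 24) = a + 6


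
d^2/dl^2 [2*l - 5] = 0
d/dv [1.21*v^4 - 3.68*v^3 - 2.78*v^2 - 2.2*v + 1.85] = 4.84*v^3 - 11.04*v^2 - 5.56*v - 2.2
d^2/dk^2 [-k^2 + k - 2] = -2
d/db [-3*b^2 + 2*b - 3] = 2 - 6*b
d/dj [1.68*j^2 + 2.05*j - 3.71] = 3.36*j + 2.05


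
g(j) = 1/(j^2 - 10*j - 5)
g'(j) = (10 - 2*j)/(j^2 - 10*j - 5)^2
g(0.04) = -0.19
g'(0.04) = 0.34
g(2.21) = -0.05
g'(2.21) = 0.01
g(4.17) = -0.03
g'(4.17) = 0.00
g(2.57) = -0.04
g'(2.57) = 0.01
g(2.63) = -0.04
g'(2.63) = 0.01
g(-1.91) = 0.06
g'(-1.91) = 0.04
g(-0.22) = -0.36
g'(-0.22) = 1.38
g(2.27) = -0.04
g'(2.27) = 0.01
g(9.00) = -0.07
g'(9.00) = -0.04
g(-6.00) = 0.01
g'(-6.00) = 0.00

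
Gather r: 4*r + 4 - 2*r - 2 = 2*r + 2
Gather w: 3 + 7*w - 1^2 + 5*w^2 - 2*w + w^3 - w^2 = w^3 + 4*w^2 + 5*w + 2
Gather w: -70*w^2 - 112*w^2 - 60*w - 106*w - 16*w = -182*w^2 - 182*w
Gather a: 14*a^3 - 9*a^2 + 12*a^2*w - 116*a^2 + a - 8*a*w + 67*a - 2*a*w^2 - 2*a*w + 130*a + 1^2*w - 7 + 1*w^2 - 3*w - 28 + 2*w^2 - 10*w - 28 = 14*a^3 + a^2*(12*w - 125) + a*(-2*w^2 - 10*w + 198) + 3*w^2 - 12*w - 63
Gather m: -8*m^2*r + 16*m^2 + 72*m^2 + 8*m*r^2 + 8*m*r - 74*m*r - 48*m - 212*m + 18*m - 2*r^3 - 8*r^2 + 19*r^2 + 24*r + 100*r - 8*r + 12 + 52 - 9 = m^2*(88 - 8*r) + m*(8*r^2 - 66*r - 242) - 2*r^3 + 11*r^2 + 116*r + 55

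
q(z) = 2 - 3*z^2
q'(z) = -6*z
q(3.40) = -32.68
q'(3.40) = -20.40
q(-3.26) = -29.88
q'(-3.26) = 19.56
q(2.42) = -15.57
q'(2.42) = -14.52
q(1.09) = -1.56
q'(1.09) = -6.54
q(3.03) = -25.54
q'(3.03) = -18.18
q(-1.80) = -7.72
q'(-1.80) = 10.80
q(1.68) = -6.47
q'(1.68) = -10.08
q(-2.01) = -10.12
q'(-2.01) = 12.06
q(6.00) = -106.00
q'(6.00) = -36.00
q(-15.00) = -673.00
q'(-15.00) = 90.00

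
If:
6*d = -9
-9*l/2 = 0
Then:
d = -3/2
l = 0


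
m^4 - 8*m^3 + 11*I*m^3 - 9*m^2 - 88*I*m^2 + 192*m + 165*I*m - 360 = (m - 5)*(m - 3)*(m + 3*I)*(m + 8*I)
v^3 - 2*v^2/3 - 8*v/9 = v*(v - 4/3)*(v + 2/3)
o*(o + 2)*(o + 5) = o^3 + 7*o^2 + 10*o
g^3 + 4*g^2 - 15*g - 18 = (g - 3)*(g + 1)*(g + 6)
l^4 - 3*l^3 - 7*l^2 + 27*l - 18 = (l - 3)*(l - 2)*(l - 1)*(l + 3)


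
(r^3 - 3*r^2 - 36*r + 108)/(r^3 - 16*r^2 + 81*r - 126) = (r + 6)/(r - 7)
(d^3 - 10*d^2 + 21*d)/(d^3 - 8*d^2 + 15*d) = (d - 7)/(d - 5)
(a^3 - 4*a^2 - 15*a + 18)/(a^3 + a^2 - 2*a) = (a^2 - 3*a - 18)/(a*(a + 2))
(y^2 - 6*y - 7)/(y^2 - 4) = (y^2 - 6*y - 7)/(y^2 - 4)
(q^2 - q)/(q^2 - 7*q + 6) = q/(q - 6)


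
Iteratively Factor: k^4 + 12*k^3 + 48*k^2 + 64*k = (k)*(k^3 + 12*k^2 + 48*k + 64) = k*(k + 4)*(k^2 + 8*k + 16) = k*(k + 4)^2*(k + 4)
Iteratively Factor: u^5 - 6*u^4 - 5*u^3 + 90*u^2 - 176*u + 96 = (u - 1)*(u^4 - 5*u^3 - 10*u^2 + 80*u - 96) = (u - 1)*(u + 4)*(u^3 - 9*u^2 + 26*u - 24) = (u - 3)*(u - 1)*(u + 4)*(u^2 - 6*u + 8) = (u - 3)*(u - 2)*(u - 1)*(u + 4)*(u - 4)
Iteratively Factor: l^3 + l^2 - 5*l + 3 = (l + 3)*(l^2 - 2*l + 1) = (l - 1)*(l + 3)*(l - 1)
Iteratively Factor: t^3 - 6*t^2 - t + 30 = (t + 2)*(t^2 - 8*t + 15) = (t - 3)*(t + 2)*(t - 5)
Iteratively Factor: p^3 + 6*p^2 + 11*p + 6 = (p + 3)*(p^2 + 3*p + 2) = (p + 1)*(p + 3)*(p + 2)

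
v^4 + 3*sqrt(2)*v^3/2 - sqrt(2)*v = v*(v - sqrt(2)/2)*(v + sqrt(2))^2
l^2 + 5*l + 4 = (l + 1)*(l + 4)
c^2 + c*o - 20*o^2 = (c - 4*o)*(c + 5*o)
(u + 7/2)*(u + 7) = u^2 + 21*u/2 + 49/2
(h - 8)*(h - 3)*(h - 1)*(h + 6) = h^4 - 6*h^3 - 37*h^2 + 186*h - 144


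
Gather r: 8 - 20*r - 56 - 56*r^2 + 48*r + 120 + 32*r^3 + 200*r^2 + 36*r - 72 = 32*r^3 + 144*r^2 + 64*r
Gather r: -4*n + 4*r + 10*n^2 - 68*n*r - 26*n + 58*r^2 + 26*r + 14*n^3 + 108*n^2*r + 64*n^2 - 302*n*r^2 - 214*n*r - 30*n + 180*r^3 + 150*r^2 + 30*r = 14*n^3 + 74*n^2 - 60*n + 180*r^3 + r^2*(208 - 302*n) + r*(108*n^2 - 282*n + 60)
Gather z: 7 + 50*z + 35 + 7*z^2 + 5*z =7*z^2 + 55*z + 42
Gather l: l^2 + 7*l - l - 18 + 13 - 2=l^2 + 6*l - 7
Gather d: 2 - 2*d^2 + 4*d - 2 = -2*d^2 + 4*d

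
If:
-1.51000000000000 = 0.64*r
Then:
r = -2.36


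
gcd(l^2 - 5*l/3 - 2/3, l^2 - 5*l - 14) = 1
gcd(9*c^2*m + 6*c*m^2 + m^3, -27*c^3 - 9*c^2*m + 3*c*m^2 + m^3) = 9*c^2 + 6*c*m + m^2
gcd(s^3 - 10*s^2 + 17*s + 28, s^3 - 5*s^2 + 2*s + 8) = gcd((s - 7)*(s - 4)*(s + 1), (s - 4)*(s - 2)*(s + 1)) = s^2 - 3*s - 4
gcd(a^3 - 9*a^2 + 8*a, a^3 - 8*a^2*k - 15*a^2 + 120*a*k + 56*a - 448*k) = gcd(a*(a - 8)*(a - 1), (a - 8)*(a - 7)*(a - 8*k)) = a - 8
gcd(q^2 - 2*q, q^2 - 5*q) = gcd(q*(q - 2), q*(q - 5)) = q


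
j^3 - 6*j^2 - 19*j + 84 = (j - 7)*(j - 3)*(j + 4)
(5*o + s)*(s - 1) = 5*o*s - 5*o + s^2 - s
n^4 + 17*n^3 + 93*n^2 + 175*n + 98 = (n + 1)*(n + 2)*(n + 7)^2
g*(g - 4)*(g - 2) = g^3 - 6*g^2 + 8*g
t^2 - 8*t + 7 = (t - 7)*(t - 1)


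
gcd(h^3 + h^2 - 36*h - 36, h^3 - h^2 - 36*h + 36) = h^2 - 36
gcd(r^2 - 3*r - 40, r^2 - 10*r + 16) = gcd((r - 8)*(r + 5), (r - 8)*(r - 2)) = r - 8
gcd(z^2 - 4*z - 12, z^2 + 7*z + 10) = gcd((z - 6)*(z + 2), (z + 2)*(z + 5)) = z + 2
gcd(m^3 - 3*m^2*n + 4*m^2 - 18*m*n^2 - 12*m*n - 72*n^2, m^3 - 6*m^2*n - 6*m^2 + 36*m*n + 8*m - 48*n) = m - 6*n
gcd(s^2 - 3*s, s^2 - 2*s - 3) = s - 3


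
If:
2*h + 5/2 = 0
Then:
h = -5/4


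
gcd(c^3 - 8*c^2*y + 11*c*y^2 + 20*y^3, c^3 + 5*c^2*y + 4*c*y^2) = c + y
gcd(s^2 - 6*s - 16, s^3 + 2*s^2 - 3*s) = 1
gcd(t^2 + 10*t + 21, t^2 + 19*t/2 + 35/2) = t + 7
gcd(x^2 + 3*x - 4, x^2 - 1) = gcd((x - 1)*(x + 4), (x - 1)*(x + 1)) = x - 1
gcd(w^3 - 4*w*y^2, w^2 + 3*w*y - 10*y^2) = -w + 2*y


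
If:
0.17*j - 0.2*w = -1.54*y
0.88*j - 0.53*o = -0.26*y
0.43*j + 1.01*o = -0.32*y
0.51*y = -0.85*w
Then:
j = 0.00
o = 0.00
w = 0.00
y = 0.00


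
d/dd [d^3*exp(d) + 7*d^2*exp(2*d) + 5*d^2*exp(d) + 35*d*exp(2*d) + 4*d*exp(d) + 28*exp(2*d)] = (d^3 + 14*d^2*exp(d) + 8*d^2 + 84*d*exp(d) + 14*d + 91*exp(d) + 4)*exp(d)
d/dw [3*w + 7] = 3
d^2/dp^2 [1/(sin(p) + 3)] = (3*sin(p) + cos(p)^2 + 1)/(sin(p) + 3)^3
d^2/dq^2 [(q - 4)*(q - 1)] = 2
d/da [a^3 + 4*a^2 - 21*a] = 3*a^2 + 8*a - 21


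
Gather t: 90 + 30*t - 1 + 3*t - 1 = 33*t + 88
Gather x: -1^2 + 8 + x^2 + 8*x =x^2 + 8*x + 7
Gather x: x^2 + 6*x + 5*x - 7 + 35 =x^2 + 11*x + 28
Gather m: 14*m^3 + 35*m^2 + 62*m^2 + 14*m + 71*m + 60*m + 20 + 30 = 14*m^3 + 97*m^2 + 145*m + 50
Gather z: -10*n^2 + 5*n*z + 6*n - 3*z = -10*n^2 + 6*n + z*(5*n - 3)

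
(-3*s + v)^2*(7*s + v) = 63*s^3 - 33*s^2*v + s*v^2 + v^3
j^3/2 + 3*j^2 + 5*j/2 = j*(j/2 + 1/2)*(j + 5)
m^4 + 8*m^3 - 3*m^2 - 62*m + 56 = (m - 2)*(m - 1)*(m + 4)*(m + 7)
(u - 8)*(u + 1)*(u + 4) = u^3 - 3*u^2 - 36*u - 32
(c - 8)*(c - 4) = c^2 - 12*c + 32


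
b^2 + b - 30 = (b - 5)*(b + 6)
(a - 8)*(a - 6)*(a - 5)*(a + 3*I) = a^4 - 19*a^3 + 3*I*a^3 + 118*a^2 - 57*I*a^2 - 240*a + 354*I*a - 720*I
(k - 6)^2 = k^2 - 12*k + 36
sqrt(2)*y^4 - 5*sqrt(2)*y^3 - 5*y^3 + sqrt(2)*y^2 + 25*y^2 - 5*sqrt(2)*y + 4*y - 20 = (y - 5)*(y - 2*sqrt(2))*(y - sqrt(2))*(sqrt(2)*y + 1)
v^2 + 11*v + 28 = (v + 4)*(v + 7)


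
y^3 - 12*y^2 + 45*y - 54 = (y - 6)*(y - 3)^2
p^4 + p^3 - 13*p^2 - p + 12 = (p - 3)*(p - 1)*(p + 1)*(p + 4)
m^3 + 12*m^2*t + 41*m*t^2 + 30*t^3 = (m + t)*(m + 5*t)*(m + 6*t)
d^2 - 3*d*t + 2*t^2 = (d - 2*t)*(d - t)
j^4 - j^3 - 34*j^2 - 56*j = j*(j - 7)*(j + 2)*(j + 4)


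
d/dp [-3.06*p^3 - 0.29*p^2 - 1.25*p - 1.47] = -9.18*p^2 - 0.58*p - 1.25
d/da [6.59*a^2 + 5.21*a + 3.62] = 13.18*a + 5.21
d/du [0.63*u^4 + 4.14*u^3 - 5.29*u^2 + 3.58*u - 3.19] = 2.52*u^3 + 12.42*u^2 - 10.58*u + 3.58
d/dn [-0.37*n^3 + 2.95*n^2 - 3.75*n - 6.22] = -1.11*n^2 + 5.9*n - 3.75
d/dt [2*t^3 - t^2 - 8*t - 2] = 6*t^2 - 2*t - 8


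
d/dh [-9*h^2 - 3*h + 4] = -18*h - 3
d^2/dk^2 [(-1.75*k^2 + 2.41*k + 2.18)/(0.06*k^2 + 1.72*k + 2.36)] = (6.93889390390723e-18*k^4 + 0.378552*k^3 + 1.533888*k^2 - 0.697680000000002*k - 26.777696)/(0.000216*k^6 + 0.018576*k^5 + 0.558*k^4 + 6.54976*k^3 + 21.948*k^2 + 28.739136*k + 13.144256)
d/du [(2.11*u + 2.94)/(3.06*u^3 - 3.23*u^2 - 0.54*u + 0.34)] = (-12.9132*u^3 - 20.1739*u^2 + 18.9924*u + 2.305)/(9.3636*u^6 - 19.7676*u^5 + 7.1281*u^4 + 5.5692*u^3 - 1.9048*u^2 - 0.3672*u + 0.1156)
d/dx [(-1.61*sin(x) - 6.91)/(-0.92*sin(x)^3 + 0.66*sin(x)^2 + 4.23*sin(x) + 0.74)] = (-2.9624*sin(x)^3 - 18.009*sin(x)^2 + 9.1212*sin(x) + 28.0379)*cos(x)/(0.8464*sin(x)^6 - 1.2144*sin(x)^5 - 7.3476*sin(x)^4 + 4.222*sin(x)^3 + 18.8697*sin(x)^2 + 6.2604*sin(x) + 0.5476)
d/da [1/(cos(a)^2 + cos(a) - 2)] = (2*cos(a) + 1)*sin(a)/(cos(a)^2 + cos(a) - 2)^2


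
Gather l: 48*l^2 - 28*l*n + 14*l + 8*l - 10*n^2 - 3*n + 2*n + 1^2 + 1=48*l^2 + l*(22 - 28*n) - 10*n^2 - n + 2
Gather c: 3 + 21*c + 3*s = 21*c + 3*s + 3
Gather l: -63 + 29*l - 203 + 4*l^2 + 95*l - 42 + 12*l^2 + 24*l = 16*l^2 + 148*l - 308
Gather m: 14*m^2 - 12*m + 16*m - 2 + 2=14*m^2 + 4*m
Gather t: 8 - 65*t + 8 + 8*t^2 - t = 8*t^2 - 66*t + 16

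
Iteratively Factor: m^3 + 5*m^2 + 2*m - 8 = (m + 2)*(m^2 + 3*m - 4) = (m - 1)*(m + 2)*(m + 4)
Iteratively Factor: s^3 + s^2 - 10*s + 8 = (s + 4)*(s^2 - 3*s + 2) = (s - 2)*(s + 4)*(s - 1)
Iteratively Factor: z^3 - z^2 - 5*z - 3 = (z + 1)*(z^2 - 2*z - 3) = (z - 3)*(z + 1)*(z + 1)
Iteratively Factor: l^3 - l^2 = (l)*(l^2 - l) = l^2*(l - 1)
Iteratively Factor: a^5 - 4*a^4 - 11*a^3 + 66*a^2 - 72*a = (a - 3)*(a^4 - a^3 - 14*a^2 + 24*a) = a*(a - 3)*(a^3 - a^2 - 14*a + 24) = a*(a - 3)*(a - 2)*(a^2 + a - 12) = a*(a - 3)*(a - 2)*(a + 4)*(a - 3)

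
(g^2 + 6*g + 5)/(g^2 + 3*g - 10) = (g + 1)/(g - 2)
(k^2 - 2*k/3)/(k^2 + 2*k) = (k - 2/3)/(k + 2)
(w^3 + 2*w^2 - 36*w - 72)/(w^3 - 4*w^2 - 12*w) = (w + 6)/w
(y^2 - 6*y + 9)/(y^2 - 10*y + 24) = (y^2 - 6*y + 9)/(y^2 - 10*y + 24)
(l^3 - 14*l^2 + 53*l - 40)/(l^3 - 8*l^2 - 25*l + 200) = (l - 1)/(l + 5)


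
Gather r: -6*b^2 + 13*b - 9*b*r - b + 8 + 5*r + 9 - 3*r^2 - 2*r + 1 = -6*b^2 + 12*b - 3*r^2 + r*(3 - 9*b) + 18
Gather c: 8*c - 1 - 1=8*c - 2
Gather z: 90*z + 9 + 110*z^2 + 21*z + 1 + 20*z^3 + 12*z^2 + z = 20*z^3 + 122*z^2 + 112*z + 10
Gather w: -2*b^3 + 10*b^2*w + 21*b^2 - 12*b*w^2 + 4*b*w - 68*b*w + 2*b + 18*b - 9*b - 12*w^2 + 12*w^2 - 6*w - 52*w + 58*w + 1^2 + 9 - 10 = -2*b^3 + 21*b^2 - 12*b*w^2 + 11*b + w*(10*b^2 - 64*b)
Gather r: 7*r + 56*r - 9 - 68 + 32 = 63*r - 45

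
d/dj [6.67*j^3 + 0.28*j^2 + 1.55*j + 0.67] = 20.01*j^2 + 0.56*j + 1.55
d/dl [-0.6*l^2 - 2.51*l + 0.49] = -1.2*l - 2.51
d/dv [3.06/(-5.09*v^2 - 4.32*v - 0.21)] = (31.1508*v + 13.2192)/(5.09*v^2 + 4.32*v + 0.21)^2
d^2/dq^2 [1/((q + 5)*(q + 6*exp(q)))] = 2*(-3*(q + 5)^2*(q + 6*exp(q))*exp(q) + (q + 5)^2*(6*exp(q) + 1)^2 + (q + 5)*(q + 6*exp(q))*(6*exp(q) + 1) + (q + 6*exp(q))^2)/((q + 5)^3*(q + 6*exp(q))^3)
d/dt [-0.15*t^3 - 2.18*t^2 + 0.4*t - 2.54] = -0.45*t^2 - 4.36*t + 0.4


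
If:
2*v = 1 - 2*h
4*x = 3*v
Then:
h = 1/2 - 4*x/3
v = 4*x/3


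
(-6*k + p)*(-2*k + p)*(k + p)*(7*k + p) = 84*k^4 + 40*k^3*p - 45*k^2*p^2 + p^4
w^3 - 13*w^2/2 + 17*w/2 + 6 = (w - 4)*(w - 3)*(w + 1/2)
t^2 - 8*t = t*(t - 8)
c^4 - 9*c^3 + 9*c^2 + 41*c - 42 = (c - 7)*(c - 3)*(c - 1)*(c + 2)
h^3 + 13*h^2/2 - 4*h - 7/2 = (h - 1)*(h + 1/2)*(h + 7)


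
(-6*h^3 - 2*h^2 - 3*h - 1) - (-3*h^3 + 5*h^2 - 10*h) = -3*h^3 - 7*h^2 + 7*h - 1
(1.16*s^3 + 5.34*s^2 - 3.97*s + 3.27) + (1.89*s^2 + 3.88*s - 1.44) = 1.16*s^3 + 7.23*s^2 - 0.0900000000000003*s + 1.83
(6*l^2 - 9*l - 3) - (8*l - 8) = 6*l^2 - 17*l + 5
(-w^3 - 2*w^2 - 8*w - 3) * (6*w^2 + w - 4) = -6*w^5 - 13*w^4 - 46*w^3 - 18*w^2 + 29*w + 12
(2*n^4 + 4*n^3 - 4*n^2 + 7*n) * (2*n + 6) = 4*n^5 + 20*n^4 + 16*n^3 - 10*n^2 + 42*n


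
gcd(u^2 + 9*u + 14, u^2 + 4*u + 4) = u + 2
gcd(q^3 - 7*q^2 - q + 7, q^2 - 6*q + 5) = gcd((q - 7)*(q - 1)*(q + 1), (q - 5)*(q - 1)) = q - 1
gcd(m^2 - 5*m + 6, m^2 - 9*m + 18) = m - 3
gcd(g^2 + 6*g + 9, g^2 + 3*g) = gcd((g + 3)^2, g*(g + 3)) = g + 3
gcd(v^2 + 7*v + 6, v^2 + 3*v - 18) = v + 6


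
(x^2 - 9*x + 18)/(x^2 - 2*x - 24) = (x - 3)/(x + 4)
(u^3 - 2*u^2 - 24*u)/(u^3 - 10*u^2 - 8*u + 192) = u/(u - 8)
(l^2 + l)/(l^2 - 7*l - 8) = l/(l - 8)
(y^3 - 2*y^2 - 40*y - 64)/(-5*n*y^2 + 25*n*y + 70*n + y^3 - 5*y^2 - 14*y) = (y^2 - 4*y - 32)/(-5*n*y + 35*n + y^2 - 7*y)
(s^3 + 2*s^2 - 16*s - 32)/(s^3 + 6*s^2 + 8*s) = (s - 4)/s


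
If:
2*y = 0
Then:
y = 0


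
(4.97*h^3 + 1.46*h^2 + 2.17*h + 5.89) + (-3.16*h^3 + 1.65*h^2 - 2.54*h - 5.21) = 1.81*h^3 + 3.11*h^2 - 0.37*h + 0.68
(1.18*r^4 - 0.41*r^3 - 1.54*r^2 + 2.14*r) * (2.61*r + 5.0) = 3.0798*r^5 + 4.8299*r^4 - 6.0694*r^3 - 2.1146*r^2 + 10.7*r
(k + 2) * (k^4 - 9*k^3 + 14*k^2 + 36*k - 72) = k^5 - 7*k^4 - 4*k^3 + 64*k^2 - 144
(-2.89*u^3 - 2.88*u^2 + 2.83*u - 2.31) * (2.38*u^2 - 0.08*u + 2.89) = -6.8782*u^5 - 6.6232*u^4 - 1.3863*u^3 - 14.0474*u^2 + 8.3635*u - 6.6759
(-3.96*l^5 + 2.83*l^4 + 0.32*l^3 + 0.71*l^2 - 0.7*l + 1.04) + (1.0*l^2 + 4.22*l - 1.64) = -3.96*l^5 + 2.83*l^4 + 0.32*l^3 + 1.71*l^2 + 3.52*l - 0.6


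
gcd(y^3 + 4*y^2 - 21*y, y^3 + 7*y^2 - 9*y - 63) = y^2 + 4*y - 21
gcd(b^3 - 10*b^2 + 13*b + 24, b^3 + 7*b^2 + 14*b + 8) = b + 1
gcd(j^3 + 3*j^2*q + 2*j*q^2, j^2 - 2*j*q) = j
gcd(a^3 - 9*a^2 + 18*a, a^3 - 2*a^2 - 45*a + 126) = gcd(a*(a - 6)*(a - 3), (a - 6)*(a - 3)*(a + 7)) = a^2 - 9*a + 18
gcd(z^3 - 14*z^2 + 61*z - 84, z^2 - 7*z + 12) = z^2 - 7*z + 12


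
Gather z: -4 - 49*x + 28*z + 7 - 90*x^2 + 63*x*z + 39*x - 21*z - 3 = -90*x^2 - 10*x + z*(63*x + 7)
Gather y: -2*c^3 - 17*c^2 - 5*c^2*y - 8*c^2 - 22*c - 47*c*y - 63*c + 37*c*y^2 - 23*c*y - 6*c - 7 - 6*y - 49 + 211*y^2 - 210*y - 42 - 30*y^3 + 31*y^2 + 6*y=-2*c^3 - 25*c^2 - 91*c - 30*y^3 + y^2*(37*c + 242) + y*(-5*c^2 - 70*c - 210) - 98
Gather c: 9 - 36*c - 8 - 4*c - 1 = -40*c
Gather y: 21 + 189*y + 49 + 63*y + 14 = 252*y + 84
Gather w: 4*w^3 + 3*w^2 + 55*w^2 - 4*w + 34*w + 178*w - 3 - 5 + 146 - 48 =4*w^3 + 58*w^2 + 208*w + 90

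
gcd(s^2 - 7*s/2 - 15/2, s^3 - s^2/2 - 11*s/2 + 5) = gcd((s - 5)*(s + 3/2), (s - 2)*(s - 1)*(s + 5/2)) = 1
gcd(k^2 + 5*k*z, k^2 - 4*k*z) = k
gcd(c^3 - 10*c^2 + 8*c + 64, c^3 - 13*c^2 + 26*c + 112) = c^2 - 6*c - 16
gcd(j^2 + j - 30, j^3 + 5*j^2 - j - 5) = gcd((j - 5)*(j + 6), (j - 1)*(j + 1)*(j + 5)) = 1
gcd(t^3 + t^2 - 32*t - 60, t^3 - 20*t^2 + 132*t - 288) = t - 6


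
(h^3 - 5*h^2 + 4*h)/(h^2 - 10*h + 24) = h*(h - 1)/(h - 6)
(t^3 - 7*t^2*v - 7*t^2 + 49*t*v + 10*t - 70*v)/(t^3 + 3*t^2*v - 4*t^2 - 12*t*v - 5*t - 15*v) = (t^2 - 7*t*v - 2*t + 14*v)/(t^2 + 3*t*v + t + 3*v)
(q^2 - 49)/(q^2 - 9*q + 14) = (q + 7)/(q - 2)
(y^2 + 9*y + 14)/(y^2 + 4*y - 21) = (y + 2)/(y - 3)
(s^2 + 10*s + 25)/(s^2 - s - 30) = (s + 5)/(s - 6)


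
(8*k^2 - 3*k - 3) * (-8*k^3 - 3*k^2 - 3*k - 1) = -64*k^5 + 9*k^3 + 10*k^2 + 12*k + 3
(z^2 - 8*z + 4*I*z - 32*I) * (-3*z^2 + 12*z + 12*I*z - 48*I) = -3*z^4 + 36*z^3 - 144*z^2 + 576*z - 1536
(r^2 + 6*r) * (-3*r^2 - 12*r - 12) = -3*r^4 - 30*r^3 - 84*r^2 - 72*r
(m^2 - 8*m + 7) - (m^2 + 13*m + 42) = -21*m - 35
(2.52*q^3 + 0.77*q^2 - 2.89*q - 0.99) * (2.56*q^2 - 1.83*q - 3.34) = 6.4512*q^5 - 2.6404*q^4 - 17.2243*q^3 + 0.1825*q^2 + 11.4643*q + 3.3066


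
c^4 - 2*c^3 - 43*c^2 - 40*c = c*(c - 8)*(c + 1)*(c + 5)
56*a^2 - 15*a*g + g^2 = (-8*a + g)*(-7*a + g)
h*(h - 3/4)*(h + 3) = h^3 + 9*h^2/4 - 9*h/4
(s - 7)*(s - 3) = s^2 - 10*s + 21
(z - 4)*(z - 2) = z^2 - 6*z + 8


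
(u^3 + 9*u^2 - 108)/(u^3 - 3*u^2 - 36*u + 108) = (u + 6)/(u - 6)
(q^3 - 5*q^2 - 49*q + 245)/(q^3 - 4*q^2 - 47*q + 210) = (q - 7)/(q - 6)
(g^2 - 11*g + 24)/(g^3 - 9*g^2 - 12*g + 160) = (g - 3)/(g^2 - g - 20)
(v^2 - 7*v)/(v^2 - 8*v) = (v - 7)/(v - 8)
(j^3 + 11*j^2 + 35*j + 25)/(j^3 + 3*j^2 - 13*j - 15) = (j + 5)/(j - 3)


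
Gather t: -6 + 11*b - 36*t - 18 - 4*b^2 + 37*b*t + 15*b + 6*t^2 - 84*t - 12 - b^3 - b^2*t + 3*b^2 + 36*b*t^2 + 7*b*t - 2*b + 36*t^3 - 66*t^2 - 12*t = -b^3 - b^2 + 24*b + 36*t^3 + t^2*(36*b - 60) + t*(-b^2 + 44*b - 132) - 36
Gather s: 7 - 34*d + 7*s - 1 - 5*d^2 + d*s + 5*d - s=-5*d^2 - 29*d + s*(d + 6) + 6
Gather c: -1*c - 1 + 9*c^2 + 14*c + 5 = 9*c^2 + 13*c + 4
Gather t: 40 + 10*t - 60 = 10*t - 20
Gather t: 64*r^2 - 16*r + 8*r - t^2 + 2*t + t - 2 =64*r^2 - 8*r - t^2 + 3*t - 2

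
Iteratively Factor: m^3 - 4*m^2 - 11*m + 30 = (m - 2)*(m^2 - 2*m - 15) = (m - 5)*(m - 2)*(m + 3)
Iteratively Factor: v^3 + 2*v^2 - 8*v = (v)*(v^2 + 2*v - 8) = v*(v - 2)*(v + 4)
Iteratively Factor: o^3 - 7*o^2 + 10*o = (o - 5)*(o^2 - 2*o) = (o - 5)*(o - 2)*(o)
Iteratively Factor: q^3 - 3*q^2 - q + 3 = (q - 1)*(q^2 - 2*q - 3) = (q - 1)*(q + 1)*(q - 3)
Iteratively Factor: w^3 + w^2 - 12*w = (w)*(w^2 + w - 12) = w*(w + 4)*(w - 3)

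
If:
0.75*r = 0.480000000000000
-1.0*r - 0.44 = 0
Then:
No Solution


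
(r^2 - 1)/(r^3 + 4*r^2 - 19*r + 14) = (r + 1)/(r^2 + 5*r - 14)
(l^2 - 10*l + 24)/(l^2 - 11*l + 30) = (l - 4)/(l - 5)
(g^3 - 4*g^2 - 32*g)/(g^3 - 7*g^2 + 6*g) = (g^2 - 4*g - 32)/(g^2 - 7*g + 6)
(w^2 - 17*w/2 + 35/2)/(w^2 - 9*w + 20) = (w - 7/2)/(w - 4)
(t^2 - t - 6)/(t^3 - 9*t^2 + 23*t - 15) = (t + 2)/(t^2 - 6*t + 5)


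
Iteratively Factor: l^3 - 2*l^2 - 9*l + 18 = (l + 3)*(l^2 - 5*l + 6) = (l - 2)*(l + 3)*(l - 3)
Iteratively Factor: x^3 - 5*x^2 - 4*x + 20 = (x - 5)*(x^2 - 4) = (x - 5)*(x - 2)*(x + 2)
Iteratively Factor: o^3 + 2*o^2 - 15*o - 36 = (o - 4)*(o^2 + 6*o + 9) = (o - 4)*(o + 3)*(o + 3)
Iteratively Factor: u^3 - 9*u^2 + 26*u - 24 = (u - 2)*(u^2 - 7*u + 12) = (u - 3)*(u - 2)*(u - 4)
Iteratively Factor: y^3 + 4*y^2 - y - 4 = (y + 1)*(y^2 + 3*y - 4) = (y + 1)*(y + 4)*(y - 1)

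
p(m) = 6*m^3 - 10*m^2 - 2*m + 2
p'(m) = 18*m^2 - 20*m - 2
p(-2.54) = -155.76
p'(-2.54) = 164.93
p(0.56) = -1.20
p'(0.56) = -7.56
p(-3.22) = -295.56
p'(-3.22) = 249.03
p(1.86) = 2.29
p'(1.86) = 23.07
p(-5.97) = -1619.13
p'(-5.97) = 758.94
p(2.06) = 7.89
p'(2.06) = 33.18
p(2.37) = 20.96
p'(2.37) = 51.70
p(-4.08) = -563.81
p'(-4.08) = 379.24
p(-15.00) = -22468.00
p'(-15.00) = 4348.00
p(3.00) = 68.00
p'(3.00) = 100.00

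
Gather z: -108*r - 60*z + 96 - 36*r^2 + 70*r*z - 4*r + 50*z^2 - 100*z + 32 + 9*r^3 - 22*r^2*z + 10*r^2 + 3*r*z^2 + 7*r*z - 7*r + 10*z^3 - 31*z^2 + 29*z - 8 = 9*r^3 - 26*r^2 - 119*r + 10*z^3 + z^2*(3*r + 19) + z*(-22*r^2 + 77*r - 131) + 120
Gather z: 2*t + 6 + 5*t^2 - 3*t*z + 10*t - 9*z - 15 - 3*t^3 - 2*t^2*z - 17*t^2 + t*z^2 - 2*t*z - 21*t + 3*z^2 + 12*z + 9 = -3*t^3 - 12*t^2 - 9*t + z^2*(t + 3) + z*(-2*t^2 - 5*t + 3)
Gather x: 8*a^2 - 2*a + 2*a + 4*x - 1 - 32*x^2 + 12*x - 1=8*a^2 - 32*x^2 + 16*x - 2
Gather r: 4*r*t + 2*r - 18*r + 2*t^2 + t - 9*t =r*(4*t - 16) + 2*t^2 - 8*t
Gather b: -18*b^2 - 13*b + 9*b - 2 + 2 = -18*b^2 - 4*b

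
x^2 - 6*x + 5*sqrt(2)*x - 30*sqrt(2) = (x - 6)*(x + 5*sqrt(2))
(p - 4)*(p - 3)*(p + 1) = p^3 - 6*p^2 + 5*p + 12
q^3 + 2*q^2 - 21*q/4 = q*(q - 3/2)*(q + 7/2)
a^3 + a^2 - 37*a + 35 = (a - 5)*(a - 1)*(a + 7)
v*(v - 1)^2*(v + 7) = v^4 + 5*v^3 - 13*v^2 + 7*v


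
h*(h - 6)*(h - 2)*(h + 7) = h^4 - h^3 - 44*h^2 + 84*h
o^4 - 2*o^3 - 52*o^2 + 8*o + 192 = (o - 8)*(o - 2)*(o + 2)*(o + 6)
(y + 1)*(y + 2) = y^2 + 3*y + 2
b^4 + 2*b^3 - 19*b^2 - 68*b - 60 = (b - 5)*(b + 2)^2*(b + 3)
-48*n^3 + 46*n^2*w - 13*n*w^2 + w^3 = (-8*n + w)*(-3*n + w)*(-2*n + w)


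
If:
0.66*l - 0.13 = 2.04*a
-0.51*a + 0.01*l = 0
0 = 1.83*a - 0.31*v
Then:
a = 0.00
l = 0.21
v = 0.02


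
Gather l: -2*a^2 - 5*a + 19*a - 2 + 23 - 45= -2*a^2 + 14*a - 24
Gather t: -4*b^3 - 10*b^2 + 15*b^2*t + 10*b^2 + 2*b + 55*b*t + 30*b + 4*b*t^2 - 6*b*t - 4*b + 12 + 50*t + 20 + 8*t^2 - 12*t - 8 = -4*b^3 + 28*b + t^2*(4*b + 8) + t*(15*b^2 + 49*b + 38) + 24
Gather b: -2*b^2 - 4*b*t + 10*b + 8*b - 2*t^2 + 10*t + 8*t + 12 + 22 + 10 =-2*b^2 + b*(18 - 4*t) - 2*t^2 + 18*t + 44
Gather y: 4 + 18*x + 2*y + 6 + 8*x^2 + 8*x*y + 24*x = 8*x^2 + 42*x + y*(8*x + 2) + 10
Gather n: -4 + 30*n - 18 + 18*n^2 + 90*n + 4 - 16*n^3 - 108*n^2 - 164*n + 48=-16*n^3 - 90*n^2 - 44*n + 30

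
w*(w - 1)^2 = w^3 - 2*w^2 + w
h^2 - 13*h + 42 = (h - 7)*(h - 6)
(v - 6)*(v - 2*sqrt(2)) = v^2 - 6*v - 2*sqrt(2)*v + 12*sqrt(2)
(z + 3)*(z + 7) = z^2 + 10*z + 21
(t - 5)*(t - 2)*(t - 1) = t^3 - 8*t^2 + 17*t - 10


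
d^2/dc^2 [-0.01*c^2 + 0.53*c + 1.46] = -0.0200000000000000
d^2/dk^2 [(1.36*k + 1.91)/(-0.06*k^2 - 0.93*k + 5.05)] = (-(0.12*k + 0.93)*(0.24*k + 1.86)*(1.36*k + 1.91) + (0.4896*k + 2.7588)*(0.06*k^2 + 0.93*k - 5.05))/(0.06*k^2 + 0.93*k - 5.05)^3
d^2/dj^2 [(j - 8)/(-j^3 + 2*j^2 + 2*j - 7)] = 2*(-(j - 8)*(-3*j^2 + 4*j + 2)^2 + (3*j^2 - 4*j + (j - 8)*(3*j - 2) - 2)*(j^3 - 2*j^2 - 2*j + 7))/(j^3 - 2*j^2 - 2*j + 7)^3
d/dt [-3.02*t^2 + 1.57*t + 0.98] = 1.57 - 6.04*t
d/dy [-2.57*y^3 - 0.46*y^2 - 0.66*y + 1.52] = -7.71*y^2 - 0.92*y - 0.66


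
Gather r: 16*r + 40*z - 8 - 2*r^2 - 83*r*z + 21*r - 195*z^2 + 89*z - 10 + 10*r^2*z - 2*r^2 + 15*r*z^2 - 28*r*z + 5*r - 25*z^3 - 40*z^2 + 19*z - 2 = r^2*(10*z - 4) + r*(15*z^2 - 111*z + 42) - 25*z^3 - 235*z^2 + 148*z - 20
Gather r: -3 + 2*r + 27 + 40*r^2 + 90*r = 40*r^2 + 92*r + 24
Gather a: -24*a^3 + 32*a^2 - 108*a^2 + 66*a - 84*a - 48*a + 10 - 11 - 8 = -24*a^3 - 76*a^2 - 66*a - 9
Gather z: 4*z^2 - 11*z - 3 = 4*z^2 - 11*z - 3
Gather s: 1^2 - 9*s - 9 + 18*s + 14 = 9*s + 6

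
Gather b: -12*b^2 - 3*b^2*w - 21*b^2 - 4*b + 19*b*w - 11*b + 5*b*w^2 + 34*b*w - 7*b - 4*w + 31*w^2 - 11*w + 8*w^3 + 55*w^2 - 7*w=b^2*(-3*w - 33) + b*(5*w^2 + 53*w - 22) + 8*w^3 + 86*w^2 - 22*w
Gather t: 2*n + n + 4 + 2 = 3*n + 6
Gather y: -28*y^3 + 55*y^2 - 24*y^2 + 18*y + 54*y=-28*y^3 + 31*y^2 + 72*y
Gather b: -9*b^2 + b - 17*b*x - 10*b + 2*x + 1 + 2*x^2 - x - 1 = -9*b^2 + b*(-17*x - 9) + 2*x^2 + x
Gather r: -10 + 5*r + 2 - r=4*r - 8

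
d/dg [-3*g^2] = -6*g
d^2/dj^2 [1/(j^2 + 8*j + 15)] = 2*(-j^2 - 8*j + 4*(j + 4)^2 - 15)/(j^2 + 8*j + 15)^3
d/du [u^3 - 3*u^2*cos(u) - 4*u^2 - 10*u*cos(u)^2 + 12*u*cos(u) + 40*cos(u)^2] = 3*u^2*sin(u) + 3*u^2 - 12*u*sin(u) + 10*u*sin(2*u) - 6*u*cos(u) - 8*u - 40*sin(2*u) - 10*cos(u)^2 + 12*cos(u)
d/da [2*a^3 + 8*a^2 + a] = 6*a^2 + 16*a + 1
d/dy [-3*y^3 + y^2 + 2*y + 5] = -9*y^2 + 2*y + 2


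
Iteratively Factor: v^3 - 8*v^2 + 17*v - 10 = (v - 1)*(v^2 - 7*v + 10) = (v - 5)*(v - 1)*(v - 2)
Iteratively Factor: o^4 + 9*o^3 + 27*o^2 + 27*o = (o + 3)*(o^3 + 6*o^2 + 9*o) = (o + 3)^2*(o^2 + 3*o) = o*(o + 3)^2*(o + 3)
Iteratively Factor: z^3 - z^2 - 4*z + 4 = (z + 2)*(z^2 - 3*z + 2) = (z - 1)*(z + 2)*(z - 2)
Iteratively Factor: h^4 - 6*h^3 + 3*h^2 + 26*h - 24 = (h - 4)*(h^3 - 2*h^2 - 5*h + 6) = (h - 4)*(h + 2)*(h^2 - 4*h + 3) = (h - 4)*(h - 1)*(h + 2)*(h - 3)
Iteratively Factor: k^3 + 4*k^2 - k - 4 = (k + 1)*(k^2 + 3*k - 4) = (k + 1)*(k + 4)*(k - 1)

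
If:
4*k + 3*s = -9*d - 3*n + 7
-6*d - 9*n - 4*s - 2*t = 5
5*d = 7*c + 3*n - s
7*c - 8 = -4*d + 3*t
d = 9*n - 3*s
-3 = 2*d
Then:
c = -1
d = -3/2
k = 69/28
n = 16/21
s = 39/14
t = -7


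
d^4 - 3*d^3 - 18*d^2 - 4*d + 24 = (d - 6)*(d - 1)*(d + 2)^2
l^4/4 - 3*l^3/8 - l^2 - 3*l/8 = l*(l/4 + 1/4)*(l - 3)*(l + 1/2)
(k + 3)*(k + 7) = k^2 + 10*k + 21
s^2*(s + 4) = s^3 + 4*s^2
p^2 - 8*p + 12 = (p - 6)*(p - 2)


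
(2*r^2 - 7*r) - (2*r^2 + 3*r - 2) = 2 - 10*r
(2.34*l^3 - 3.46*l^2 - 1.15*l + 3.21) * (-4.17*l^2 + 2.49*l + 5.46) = -9.7578*l^5 + 20.2548*l^4 + 8.9565*l^3 - 35.1408*l^2 + 1.7139*l + 17.5266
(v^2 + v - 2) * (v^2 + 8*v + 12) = v^4 + 9*v^3 + 18*v^2 - 4*v - 24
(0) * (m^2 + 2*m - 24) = 0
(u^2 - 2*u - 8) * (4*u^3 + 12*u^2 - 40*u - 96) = 4*u^5 + 4*u^4 - 96*u^3 - 112*u^2 + 512*u + 768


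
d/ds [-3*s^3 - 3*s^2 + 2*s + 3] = -9*s^2 - 6*s + 2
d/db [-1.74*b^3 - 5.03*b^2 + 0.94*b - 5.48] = -5.22*b^2 - 10.06*b + 0.94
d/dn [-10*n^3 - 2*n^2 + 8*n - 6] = -30*n^2 - 4*n + 8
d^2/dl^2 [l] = 0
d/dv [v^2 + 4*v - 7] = 2*v + 4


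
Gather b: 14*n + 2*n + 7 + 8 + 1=16*n + 16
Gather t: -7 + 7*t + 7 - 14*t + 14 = 14 - 7*t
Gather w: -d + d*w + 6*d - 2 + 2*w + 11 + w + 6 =5*d + w*(d + 3) + 15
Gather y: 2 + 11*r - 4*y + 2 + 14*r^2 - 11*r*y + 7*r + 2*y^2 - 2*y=14*r^2 + 18*r + 2*y^2 + y*(-11*r - 6) + 4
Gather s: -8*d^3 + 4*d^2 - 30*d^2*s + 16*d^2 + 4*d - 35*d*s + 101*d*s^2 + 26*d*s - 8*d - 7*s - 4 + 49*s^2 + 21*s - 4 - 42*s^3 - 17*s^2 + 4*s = -8*d^3 + 20*d^2 - 4*d - 42*s^3 + s^2*(101*d + 32) + s*(-30*d^2 - 9*d + 18) - 8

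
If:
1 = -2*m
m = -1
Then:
No Solution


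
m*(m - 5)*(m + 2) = m^3 - 3*m^2 - 10*m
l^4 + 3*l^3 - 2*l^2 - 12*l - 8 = (l - 2)*(l + 1)*(l + 2)^2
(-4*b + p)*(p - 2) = -4*b*p + 8*b + p^2 - 2*p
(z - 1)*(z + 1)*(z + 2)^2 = z^4 + 4*z^3 + 3*z^2 - 4*z - 4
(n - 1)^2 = n^2 - 2*n + 1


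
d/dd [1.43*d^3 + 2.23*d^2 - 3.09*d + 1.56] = 4.29*d^2 + 4.46*d - 3.09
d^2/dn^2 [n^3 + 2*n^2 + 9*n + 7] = 6*n + 4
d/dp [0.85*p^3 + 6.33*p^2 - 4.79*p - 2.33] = 2.55*p^2 + 12.66*p - 4.79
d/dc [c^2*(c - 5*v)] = c*(3*c - 10*v)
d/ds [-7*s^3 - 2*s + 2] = -21*s^2 - 2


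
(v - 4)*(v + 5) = v^2 + v - 20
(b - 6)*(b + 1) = b^2 - 5*b - 6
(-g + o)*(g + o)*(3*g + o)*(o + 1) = -3*g^3*o - 3*g^3 - g^2*o^2 - g^2*o + 3*g*o^3 + 3*g*o^2 + o^4 + o^3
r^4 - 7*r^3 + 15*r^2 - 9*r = r*(r - 3)^2*(r - 1)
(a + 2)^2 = a^2 + 4*a + 4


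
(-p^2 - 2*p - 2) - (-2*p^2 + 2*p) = p^2 - 4*p - 2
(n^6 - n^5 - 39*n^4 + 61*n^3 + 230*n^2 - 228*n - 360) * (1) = n^6 - n^5 - 39*n^4 + 61*n^3 + 230*n^2 - 228*n - 360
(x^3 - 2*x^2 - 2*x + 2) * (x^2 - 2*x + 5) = x^5 - 4*x^4 + 7*x^3 - 4*x^2 - 14*x + 10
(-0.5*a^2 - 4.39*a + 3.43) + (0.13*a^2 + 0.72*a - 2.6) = -0.37*a^2 - 3.67*a + 0.83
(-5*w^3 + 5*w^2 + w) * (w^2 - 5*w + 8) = -5*w^5 + 30*w^4 - 64*w^3 + 35*w^2 + 8*w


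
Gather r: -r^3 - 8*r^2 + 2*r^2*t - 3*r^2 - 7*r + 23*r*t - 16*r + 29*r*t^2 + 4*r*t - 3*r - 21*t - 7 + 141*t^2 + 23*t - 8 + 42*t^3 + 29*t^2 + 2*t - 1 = -r^3 + r^2*(2*t - 11) + r*(29*t^2 + 27*t - 26) + 42*t^3 + 170*t^2 + 4*t - 16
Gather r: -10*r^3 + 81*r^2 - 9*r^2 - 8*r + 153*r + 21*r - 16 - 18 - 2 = -10*r^3 + 72*r^2 + 166*r - 36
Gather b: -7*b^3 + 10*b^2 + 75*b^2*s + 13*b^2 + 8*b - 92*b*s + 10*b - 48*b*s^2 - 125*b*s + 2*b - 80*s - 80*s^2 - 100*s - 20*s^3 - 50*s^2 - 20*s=-7*b^3 + b^2*(75*s + 23) + b*(-48*s^2 - 217*s + 20) - 20*s^3 - 130*s^2 - 200*s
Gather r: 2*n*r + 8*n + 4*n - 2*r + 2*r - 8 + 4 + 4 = 2*n*r + 12*n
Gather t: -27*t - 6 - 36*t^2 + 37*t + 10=-36*t^2 + 10*t + 4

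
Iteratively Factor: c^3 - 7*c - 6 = (c + 1)*(c^2 - c - 6) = (c - 3)*(c + 1)*(c + 2)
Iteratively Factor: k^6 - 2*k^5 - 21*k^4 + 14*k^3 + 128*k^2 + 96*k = (k)*(k^5 - 2*k^4 - 21*k^3 + 14*k^2 + 128*k + 96) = k*(k + 2)*(k^4 - 4*k^3 - 13*k^2 + 40*k + 48) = k*(k - 4)*(k + 2)*(k^3 - 13*k - 12) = k*(k - 4)^2*(k + 2)*(k^2 + 4*k + 3) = k*(k - 4)^2*(k + 2)*(k + 3)*(k + 1)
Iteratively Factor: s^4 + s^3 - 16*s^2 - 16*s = (s + 4)*(s^3 - 3*s^2 - 4*s) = s*(s + 4)*(s^2 - 3*s - 4) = s*(s + 1)*(s + 4)*(s - 4)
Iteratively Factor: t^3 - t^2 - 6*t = (t + 2)*(t^2 - 3*t) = (t - 3)*(t + 2)*(t)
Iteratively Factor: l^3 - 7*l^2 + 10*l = (l - 2)*(l^2 - 5*l) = l*(l - 2)*(l - 5)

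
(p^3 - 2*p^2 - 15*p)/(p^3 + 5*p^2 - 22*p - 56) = p*(p^2 - 2*p - 15)/(p^3 + 5*p^2 - 22*p - 56)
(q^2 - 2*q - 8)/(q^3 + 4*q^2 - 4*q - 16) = (q - 4)/(q^2 + 2*q - 8)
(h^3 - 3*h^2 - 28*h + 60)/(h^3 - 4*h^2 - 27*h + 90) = (h - 2)/(h - 3)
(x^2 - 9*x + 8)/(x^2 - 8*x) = (x - 1)/x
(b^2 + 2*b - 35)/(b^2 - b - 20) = (b + 7)/(b + 4)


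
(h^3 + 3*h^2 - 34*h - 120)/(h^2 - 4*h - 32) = (h^2 - h - 30)/(h - 8)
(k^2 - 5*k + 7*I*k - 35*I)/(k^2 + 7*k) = (k^2 + k*(-5 + 7*I) - 35*I)/(k*(k + 7))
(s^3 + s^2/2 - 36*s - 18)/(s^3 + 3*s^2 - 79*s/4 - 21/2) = 2*(s - 6)/(2*s - 7)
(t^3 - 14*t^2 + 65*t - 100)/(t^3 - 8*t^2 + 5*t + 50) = (t - 4)/(t + 2)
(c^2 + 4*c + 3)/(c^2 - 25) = (c^2 + 4*c + 3)/(c^2 - 25)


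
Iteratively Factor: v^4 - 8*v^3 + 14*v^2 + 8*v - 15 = (v - 3)*(v^3 - 5*v^2 - v + 5) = (v - 3)*(v + 1)*(v^2 - 6*v + 5) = (v - 5)*(v - 3)*(v + 1)*(v - 1)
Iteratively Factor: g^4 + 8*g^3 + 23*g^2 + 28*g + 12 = (g + 2)*(g^3 + 6*g^2 + 11*g + 6) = (g + 1)*(g + 2)*(g^2 + 5*g + 6) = (g + 1)*(g + 2)^2*(g + 3)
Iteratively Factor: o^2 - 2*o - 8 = (o + 2)*(o - 4)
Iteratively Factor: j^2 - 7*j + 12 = (j - 4)*(j - 3)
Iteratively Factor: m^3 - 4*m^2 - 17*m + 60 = (m + 4)*(m^2 - 8*m + 15) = (m - 3)*(m + 4)*(m - 5)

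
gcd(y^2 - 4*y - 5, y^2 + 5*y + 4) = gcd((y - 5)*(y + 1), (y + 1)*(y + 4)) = y + 1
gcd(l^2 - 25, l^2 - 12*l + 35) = l - 5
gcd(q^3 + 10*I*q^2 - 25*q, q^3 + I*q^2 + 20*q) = q^2 + 5*I*q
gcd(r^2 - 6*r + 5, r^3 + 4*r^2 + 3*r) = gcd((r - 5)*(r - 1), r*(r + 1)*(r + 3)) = 1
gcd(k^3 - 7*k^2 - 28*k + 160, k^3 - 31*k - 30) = k + 5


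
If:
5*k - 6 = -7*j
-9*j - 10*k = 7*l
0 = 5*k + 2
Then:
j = 8/7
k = -2/5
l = -44/49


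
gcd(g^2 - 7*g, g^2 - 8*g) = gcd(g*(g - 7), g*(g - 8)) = g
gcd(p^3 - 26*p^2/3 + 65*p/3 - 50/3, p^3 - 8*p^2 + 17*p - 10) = p^2 - 7*p + 10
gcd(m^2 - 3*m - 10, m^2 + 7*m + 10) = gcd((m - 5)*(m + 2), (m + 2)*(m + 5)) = m + 2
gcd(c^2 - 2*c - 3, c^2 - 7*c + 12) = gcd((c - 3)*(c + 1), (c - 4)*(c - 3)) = c - 3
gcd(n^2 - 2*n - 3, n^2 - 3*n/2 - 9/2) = n - 3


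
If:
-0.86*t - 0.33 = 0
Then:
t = -0.38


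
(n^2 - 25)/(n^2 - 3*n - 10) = (n + 5)/(n + 2)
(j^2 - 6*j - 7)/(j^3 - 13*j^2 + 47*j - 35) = (j + 1)/(j^2 - 6*j + 5)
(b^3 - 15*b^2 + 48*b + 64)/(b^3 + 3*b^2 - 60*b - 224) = (b^2 - 7*b - 8)/(b^2 + 11*b + 28)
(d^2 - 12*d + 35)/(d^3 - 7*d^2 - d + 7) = (d - 5)/(d^2 - 1)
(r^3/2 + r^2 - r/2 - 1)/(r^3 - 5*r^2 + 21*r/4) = 2*(r^3 + 2*r^2 - r - 2)/(r*(4*r^2 - 20*r + 21))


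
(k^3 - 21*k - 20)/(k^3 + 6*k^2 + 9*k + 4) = (k - 5)/(k + 1)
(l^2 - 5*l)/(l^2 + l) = (l - 5)/(l + 1)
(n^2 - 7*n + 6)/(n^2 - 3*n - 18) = (n - 1)/(n + 3)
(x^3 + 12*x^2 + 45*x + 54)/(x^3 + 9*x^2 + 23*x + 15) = (x^2 + 9*x + 18)/(x^2 + 6*x + 5)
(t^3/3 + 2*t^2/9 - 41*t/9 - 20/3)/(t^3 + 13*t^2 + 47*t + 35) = (3*t^3 + 2*t^2 - 41*t - 60)/(9*(t^3 + 13*t^2 + 47*t + 35))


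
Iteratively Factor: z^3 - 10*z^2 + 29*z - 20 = (z - 4)*(z^2 - 6*z + 5) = (z - 5)*(z - 4)*(z - 1)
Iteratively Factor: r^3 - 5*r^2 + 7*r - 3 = (r - 3)*(r^2 - 2*r + 1) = (r - 3)*(r - 1)*(r - 1)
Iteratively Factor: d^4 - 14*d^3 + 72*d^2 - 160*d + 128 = (d - 4)*(d^3 - 10*d^2 + 32*d - 32) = (d - 4)^2*(d^2 - 6*d + 8) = (d - 4)^3*(d - 2)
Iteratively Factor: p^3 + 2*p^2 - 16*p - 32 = (p + 4)*(p^2 - 2*p - 8) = (p + 2)*(p + 4)*(p - 4)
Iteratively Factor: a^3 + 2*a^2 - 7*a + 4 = (a - 1)*(a^2 + 3*a - 4) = (a - 1)*(a + 4)*(a - 1)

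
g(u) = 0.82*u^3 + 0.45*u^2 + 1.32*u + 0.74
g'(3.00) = 26.16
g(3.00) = 30.89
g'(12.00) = 366.36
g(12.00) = 1498.34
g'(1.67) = 9.68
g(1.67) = 8.02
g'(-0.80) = 2.17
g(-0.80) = -0.45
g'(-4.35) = 43.95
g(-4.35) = -63.98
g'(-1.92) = 8.66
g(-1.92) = -5.94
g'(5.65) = 84.93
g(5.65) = 170.46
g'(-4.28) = 42.53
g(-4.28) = -60.96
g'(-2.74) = 17.32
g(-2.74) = -16.37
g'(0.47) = 2.29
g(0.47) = 1.54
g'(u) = 2.46*u^2 + 0.9*u + 1.32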